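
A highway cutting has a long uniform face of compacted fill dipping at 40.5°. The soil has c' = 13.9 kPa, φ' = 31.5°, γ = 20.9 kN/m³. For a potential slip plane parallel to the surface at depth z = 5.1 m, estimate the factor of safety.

FS = 0.98

For an infinite slope with a slip plane parallel to the surface (no pore pressure): FS = [c' + γz cos²β tanφ'] / [γz sinβ cosβ].
γz = 20.9·5.1 = 106.59 kN/m²
Numerator = 13.9 + 106.59·cos²40.5°·tan31.5° = 13.9 + 106.59·0.5782·0.6128 = 51.668 kPa
Denominator = 106.59·sin40.5°·cos40.5° = 106.59·0.6494·0.7604 = 52.639 kPa
FS = 51.668 / 52.639 = 0.982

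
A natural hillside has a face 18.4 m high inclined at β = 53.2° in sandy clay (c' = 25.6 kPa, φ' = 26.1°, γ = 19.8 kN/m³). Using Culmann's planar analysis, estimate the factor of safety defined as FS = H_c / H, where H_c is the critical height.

FS = 1.84

H_c = (4c'/γ) · sinβ cosφ' / [1 − cos(β − φ')]
    = (4·25.6/19.8) · sin53.2°·cos26.1° / [1 − cos27.1°]
    = 5.172 · 0.7191 / 0.1098 = 33.87 m
FS = H_c / H = 33.87 / 18.4 = 1.841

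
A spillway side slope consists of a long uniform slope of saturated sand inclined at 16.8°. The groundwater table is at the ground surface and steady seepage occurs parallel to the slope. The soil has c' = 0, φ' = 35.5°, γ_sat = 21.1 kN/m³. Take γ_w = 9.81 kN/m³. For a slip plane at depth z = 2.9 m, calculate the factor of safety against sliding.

With seepage parallel to the slope and the water table at the surface, the effective normal stress on the slip plane uses the buoyant unit weight γ' = γ_sat − γ_w while the driving shear stress uses γ_sat:
FS = [c' + γ' z cos²β tanφ'] / [γ_sat z sinβ cosβ]
(For c' = 0 this reduces to FS = (γ'/γ_sat)·tanφ'/tanβ.)
γ' = 21.1 − 9.81 = 11.29 kN/m³
Numerator = 0.0 + 11.29·2.9·cos²16.8°·tan35.5° = 0.0 + 11.29·2.9·0.9165·0.7133 = 21.403 kPa
Denominator = 21.1·2.9·sin16.8°·cos16.8° = 21.1·2.9·0.2890·0.9573 = 16.931 kPa
FS = 21.403 / 16.931 = 1.264

FS = 1.26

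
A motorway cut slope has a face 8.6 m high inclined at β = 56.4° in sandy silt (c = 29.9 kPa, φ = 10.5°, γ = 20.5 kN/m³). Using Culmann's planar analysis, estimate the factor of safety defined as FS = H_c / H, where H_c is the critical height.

H_c = (4c/γ) · sinβ cosφ / [1 − cos(β − φ)]
    = (4·29.9/20.5) · sin56.4°·cos10.5° / [1 − cos45.9°]
    = 5.834 · 0.8190 / 0.3041 = 15.71 m
FS = H_c / H = 15.71 / 8.6 = 1.827

FS = 1.83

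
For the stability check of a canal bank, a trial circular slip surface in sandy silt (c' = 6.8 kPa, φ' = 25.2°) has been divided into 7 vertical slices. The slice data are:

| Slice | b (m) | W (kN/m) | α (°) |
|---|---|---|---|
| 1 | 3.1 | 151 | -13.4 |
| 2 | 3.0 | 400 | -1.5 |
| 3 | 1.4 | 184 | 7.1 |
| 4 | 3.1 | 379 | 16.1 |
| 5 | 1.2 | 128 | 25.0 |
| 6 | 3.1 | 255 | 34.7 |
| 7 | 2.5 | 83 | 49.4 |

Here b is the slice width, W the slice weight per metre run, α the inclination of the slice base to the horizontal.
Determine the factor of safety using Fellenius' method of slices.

Ordinary method of slices: FS = Σ[c'·Δl_i + (W_i cosα_i)·tanφ'] / Σ W_i sinα_i, with Δl_i = b_i / cosα_i.
Slice 1: Δl = 3.1/cos(-13.4°) = 3.187 m; N'_1 = 151·cos(-13.4°) = 146.9; c'Δl = 21.67; W sinα = -35.0
Slice 2: Δl = 3.0/cos(-1.5°) = 3.001 m; N'_2 = 400·cos(-1.5°) = 399.9; c'Δl = 20.41; W sinα = -10.5
Slice 3: Δl = 1.4/cos7.1° = 1.411 m; N'_3 = 184·cos7.1° = 182.6; c'Δl = 9.59; W sinα = 22.7
Slice 4: Δl = 3.1/cos16.1° = 3.227 m; N'_4 = 379·cos16.1° = 364.1; c'Δl = 21.94; W sinα = 105.1
Slice 5: Δl = 1.2/cos25.0° = 1.324 m; N'_5 = 128·cos25.0° = 116.0; c'Δl = 9.00; W sinα = 54.1
Slice 6: Δl = 3.1/cos34.7° = 3.771 m; N'_6 = 255·cos34.7° = 209.6; c'Δl = 25.64; W sinα = 145.2
Slice 7: Δl = 2.5/cos49.4° = 3.842 m; N'_7 = 83·cos49.4° = 54.0; c'Δl = 26.12; W sinα = 63.0
Σc'Δl = 134.4 kN/m; ΣN' = 1473.1 kN/m; ΣW sinα = 344.7 kN/m
Resisting = 134.4 + 1473.1·tan25.2° = 134.4 + 693.2 = 827.6 kN/m
FS = 827.6 / 344.7 = 2.401

FS = 2.40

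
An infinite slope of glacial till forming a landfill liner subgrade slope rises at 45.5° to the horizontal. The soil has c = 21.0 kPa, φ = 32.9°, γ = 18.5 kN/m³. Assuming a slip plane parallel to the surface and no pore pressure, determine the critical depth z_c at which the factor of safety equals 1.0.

z_c = 6.23 m

Setting FS = 1.00 in FS = [c + γz cos²β tanφ] / [γz sinβ cosβ] and solving for z:
z = c / [γ cosβ (FS·sinβ − cosβ·tanφ)]
  = 21.0 / [18.5·cos45.5°·(1.00·sin45.5° − cos45.5°·tan32.9°)]
  = 21.0 / [18.5·0.7009·(1.00·0.7133 − 0.7009·0.6469)]
  = 21.0 / 3.3689 = 6.233 m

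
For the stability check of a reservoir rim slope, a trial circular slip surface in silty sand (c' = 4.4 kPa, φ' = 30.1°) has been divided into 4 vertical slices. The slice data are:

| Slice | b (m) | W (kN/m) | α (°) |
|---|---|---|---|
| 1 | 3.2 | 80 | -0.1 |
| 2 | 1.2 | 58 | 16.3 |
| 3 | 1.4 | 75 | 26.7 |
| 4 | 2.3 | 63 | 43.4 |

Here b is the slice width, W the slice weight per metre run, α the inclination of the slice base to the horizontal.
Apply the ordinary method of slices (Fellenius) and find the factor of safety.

FS = 1.98

Ordinary method of slices: FS = Σ[c'·Δl_i + (W_i cosα_i)·tanφ'] / Σ W_i sinα_i, with Δl_i = b_i / cosα_i.
Slice 1: Δl = 3.2/cos(-0.1°) = 3.200 m; N'_1 = 80·cos(-0.1°) = 80.0; c'Δl = 14.08; W sinα = -0.1
Slice 2: Δl = 1.2/cos16.3° = 1.250 m; N'_2 = 58·cos16.3° = 55.7; c'Δl = 5.50; W sinα = 16.3
Slice 3: Δl = 1.4/cos26.7° = 1.567 m; N'_3 = 75·cos26.7° = 67.0; c'Δl = 6.90; W sinα = 33.7
Slice 4: Δl = 2.3/cos43.4° = 3.166 m; N'_4 = 63·cos43.4° = 45.8; c'Δl = 13.93; W sinα = 43.3
Σc'Δl = 40.4 kN/m; ΣN' = 248.4 kN/m; ΣW sinα = 93.1 kN/m
Resisting = 40.4 + 248.4·tan30.1° = 40.4 + 144.0 = 184.4 kN/m
FS = 184.4 / 93.1 = 1.980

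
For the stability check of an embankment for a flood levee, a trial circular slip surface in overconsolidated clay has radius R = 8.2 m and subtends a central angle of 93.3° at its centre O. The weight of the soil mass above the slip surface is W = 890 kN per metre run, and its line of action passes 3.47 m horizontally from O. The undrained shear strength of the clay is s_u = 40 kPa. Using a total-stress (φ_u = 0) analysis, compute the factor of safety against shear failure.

FS = 1.42

Taking moments about the centre O, the resisting moment is provided by the undrained shear strength acting along the arc:
Arc length L_a = R·θ = 8.2·(93.3°·π/180) = 8.2·1.6284 = 13.35 m
M_R = s_u·L_a·R = 40·13.35·8.2 = 4379.7 kN·m/m
M_D = W·d = 890·3.47 = 3088.3 kN·m/m
FS = M_R / M_D = 4379.7 / 3088.3 = 1.418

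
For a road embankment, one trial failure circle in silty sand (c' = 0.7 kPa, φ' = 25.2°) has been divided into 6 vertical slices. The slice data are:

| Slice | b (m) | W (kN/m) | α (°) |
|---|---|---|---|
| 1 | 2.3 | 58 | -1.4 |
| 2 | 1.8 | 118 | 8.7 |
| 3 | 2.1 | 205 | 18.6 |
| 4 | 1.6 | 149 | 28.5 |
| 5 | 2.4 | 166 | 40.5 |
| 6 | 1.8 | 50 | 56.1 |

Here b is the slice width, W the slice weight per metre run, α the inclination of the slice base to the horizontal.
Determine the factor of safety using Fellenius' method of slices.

Ordinary method of slices: FS = Σ[c'·Δl_i + (W_i cosα_i)·tanφ'] / Σ W_i sinα_i, with Δl_i = b_i / cosα_i.
Slice 1: Δl = 2.3/cos(-1.4°) = 2.301 m; N'_1 = 58·cos(-1.4°) = 58.0; c'Δl = 1.61; W sinα = -1.4
Slice 2: Δl = 1.8/cos8.7° = 1.821 m; N'_2 = 118·cos8.7° = 116.6; c'Δl = 1.27; W sinα = 17.8
Slice 3: Δl = 2.1/cos18.6° = 2.216 m; N'_3 = 205·cos18.6° = 194.3; c'Δl = 1.55; W sinα = 65.4
Slice 4: Δl = 1.6/cos28.5° = 1.821 m; N'_4 = 149·cos28.5° = 130.9; c'Δl = 1.27; W sinα = 71.1
Slice 5: Δl = 2.4/cos40.5° = 3.156 m; N'_5 = 166·cos40.5° = 126.2; c'Δl = 2.21; W sinα = 107.8
Slice 6: Δl = 1.8/cos56.1° = 3.227 m; N'_6 = 50·cos56.1° = 27.9; c'Δl = 2.26; W sinα = 41.5
Σc'Δl = 10.2 kN/m; ΣN' = 654.0 kN/m; ΣW sinα = 302.2 kN/m
Resisting = 10.2 + 654.0·tan25.2° = 10.2 + 307.7 = 317.9 kN/m
FS = 317.9 / 302.2 = 1.052

FS = 1.05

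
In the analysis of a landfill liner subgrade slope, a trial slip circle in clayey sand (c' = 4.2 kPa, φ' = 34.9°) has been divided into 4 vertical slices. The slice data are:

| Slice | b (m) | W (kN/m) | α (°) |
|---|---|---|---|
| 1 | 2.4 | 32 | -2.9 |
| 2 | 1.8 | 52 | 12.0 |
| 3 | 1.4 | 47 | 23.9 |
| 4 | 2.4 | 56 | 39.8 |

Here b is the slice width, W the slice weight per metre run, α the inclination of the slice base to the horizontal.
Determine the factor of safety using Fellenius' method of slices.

Ordinary method of slices: FS = Σ[c'·Δl_i + (W_i cosα_i)·tanφ'] / Σ W_i sinα_i, with Δl_i = b_i / cosα_i.
Slice 1: Δl = 2.4/cos(-2.9°) = 2.403 m; N'_1 = 32·cos(-2.9°) = 32.0; c'Δl = 10.09; W sinα = -1.6
Slice 2: Δl = 1.8/cos12.0° = 1.840 m; N'_2 = 52·cos12.0° = 50.9; c'Δl = 7.73; W sinα = 10.8
Slice 3: Δl = 1.4/cos23.9° = 1.531 m; N'_3 = 47·cos23.9° = 43.0; c'Δl = 6.43; W sinα = 19.0
Slice 4: Δl = 2.4/cos39.8° = 3.124 m; N'_4 = 56·cos39.8° = 43.0; c'Δl = 13.12; W sinα = 35.8
Σc'Δl = 37.4 kN/m; ΣN' = 168.8 kN/m; ΣW sinα = 64.1 kN/m
Resisting = 37.4 + 168.8·tan34.9° = 37.4 + 117.8 = 155.1 kN/m
FS = 155.1 / 64.1 = 2.421

FS = 2.42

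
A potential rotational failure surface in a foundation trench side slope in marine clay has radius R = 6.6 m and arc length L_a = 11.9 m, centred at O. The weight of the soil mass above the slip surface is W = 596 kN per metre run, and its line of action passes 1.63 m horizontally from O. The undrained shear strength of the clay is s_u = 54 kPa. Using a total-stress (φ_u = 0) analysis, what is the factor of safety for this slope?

FS = 4.37

Taking moments about the centre O, the resisting moment is provided by the undrained shear strength acting along the arc:
M_R = s_u·L_a·R = 54·11.90·6.6 = 4241.2 kN·m/m
M_D = W·d = 596·1.63 = 971.5 kN·m/m
FS = M_R / M_D = 4241.2 / 971.5 = 4.366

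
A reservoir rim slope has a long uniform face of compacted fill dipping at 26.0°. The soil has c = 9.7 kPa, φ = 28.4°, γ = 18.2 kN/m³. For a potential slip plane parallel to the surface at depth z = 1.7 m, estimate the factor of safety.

FS = 1.90

For an infinite slope with a slip plane parallel to the surface (no pore pressure): FS = [c + γz cos²β tanφ] / [γz sinβ cosβ].
γz = 18.2·1.7 = 30.94 kN/m²
Numerator = 9.7 + 30.94·cos²26.0°·tan28.4° = 9.7 + 30.94·0.8078·0.5407 = 23.214 kPa
Denominator = 30.94·sin26.0°·cos26.0° = 30.94·0.4384·0.8988 = 12.191 kPa
FS = 23.214 / 12.191 = 1.904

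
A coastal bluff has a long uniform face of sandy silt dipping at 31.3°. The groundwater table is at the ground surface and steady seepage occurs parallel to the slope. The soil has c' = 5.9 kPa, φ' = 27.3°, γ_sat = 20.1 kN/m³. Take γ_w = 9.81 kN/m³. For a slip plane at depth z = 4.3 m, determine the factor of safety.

FS = 0.59

With seepage parallel to the slope and the water table at the surface, the effective normal stress on the slip plane uses the buoyant unit weight γ' = γ_sat − γ_w while the driving shear stress uses γ_sat:
FS = [c' + γ' z cos²β tanφ'] / [γ_sat z sinβ cosβ]
γ' = 20.1 − 9.81 = 10.29 kN/m³
Numerator = 5.9 + 10.29·4.3·cos²31.3°·tan27.3° = 5.9 + 10.29·4.3·0.7301·0.5161 = 22.574 kPa
Denominator = 20.1·4.3·sin31.3°·cos31.3° = 20.1·4.3·0.5195·0.8545 = 38.367 kPa
FS = 22.574 / 38.367 = 0.588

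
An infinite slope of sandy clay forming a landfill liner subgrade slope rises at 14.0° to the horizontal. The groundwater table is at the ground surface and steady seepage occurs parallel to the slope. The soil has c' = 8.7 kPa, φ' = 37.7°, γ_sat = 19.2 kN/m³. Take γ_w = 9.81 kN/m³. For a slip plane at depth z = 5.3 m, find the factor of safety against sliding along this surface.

FS = 1.88

With seepage parallel to the slope and the water table at the surface, the effective normal stress on the slip plane uses the buoyant unit weight γ' = γ_sat − γ_w while the driving shear stress uses γ_sat:
FS = [c' + γ' z cos²β tanφ'] / [γ_sat z sinβ cosβ]
γ' = 19.2 − 9.81 = 9.39 kN/m³
Numerator = 8.7 + 9.39·5.3·cos²14.0°·tan37.7° = 8.7 + 9.39·5.3·0.9415·0.7729 = 44.913 kPa
Denominator = 19.2·5.3·sin14.0°·cos14.0° = 19.2·5.3·0.2419·0.9703 = 23.887 kPa
FS = 44.913 / 23.887 = 1.880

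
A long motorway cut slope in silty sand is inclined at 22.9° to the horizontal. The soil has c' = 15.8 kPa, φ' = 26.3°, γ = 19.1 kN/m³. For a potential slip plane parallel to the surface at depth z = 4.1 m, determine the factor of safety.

For an infinite slope with a slip plane parallel to the surface (no pore pressure): FS = [c' + γz cos²β tanφ'] / [γz sinβ cosβ].
γz = 19.1·4.1 = 78.31 kN/m²
Numerator = 15.8 + 78.31·cos²22.9°·tan26.3° = 15.8 + 78.31·0.8486·0.4942 = 48.643 kPa
Denominator = 78.31·sin22.9°·cos22.9° = 78.31·0.3891·0.9212 = 28.071 kPa
FS = 48.643 / 28.071 = 1.733

FS = 1.73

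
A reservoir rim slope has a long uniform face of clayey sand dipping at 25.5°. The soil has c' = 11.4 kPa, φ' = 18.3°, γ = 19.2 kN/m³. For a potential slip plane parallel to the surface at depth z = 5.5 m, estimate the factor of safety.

FS = 0.97

For an infinite slope with a slip plane parallel to the surface (no pore pressure): FS = [c' + γz cos²β tanφ'] / [γz sinβ cosβ].
γz = 19.2·5.5 = 105.60 kN/m²
Numerator = 11.4 + 105.60·cos²25.5°·tan18.3° = 11.4 + 105.60·0.8147·0.3307 = 39.851 kPa
Denominator = 105.60·sin25.5°·cos25.5° = 105.60·0.4305·0.9026 = 41.033 kPa
FS = 39.851 / 41.033 = 0.971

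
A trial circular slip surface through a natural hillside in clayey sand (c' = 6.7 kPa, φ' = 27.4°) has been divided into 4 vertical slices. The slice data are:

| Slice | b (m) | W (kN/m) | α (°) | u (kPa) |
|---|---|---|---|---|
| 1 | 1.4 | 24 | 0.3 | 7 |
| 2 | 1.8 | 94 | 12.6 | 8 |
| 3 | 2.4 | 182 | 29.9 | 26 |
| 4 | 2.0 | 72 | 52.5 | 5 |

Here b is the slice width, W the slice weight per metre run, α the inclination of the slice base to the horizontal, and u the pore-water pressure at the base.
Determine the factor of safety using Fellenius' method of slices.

FS = 1.00

Ordinary method of slices: FS = Σ[c'·Δl_i + (W_i cosα_i − u_i·Δl_i)·tanφ'] / Σ W_i sinα_i, with Δl_i = b_i / cosα_i.
Slice 1: Δl = 1.4/cos0.3° = 1.400 m; N'_1 = 24·cos0.3° − 7·1.400 = 14.2; c'Δl = 9.38; W sinα = 0.1
Slice 2: Δl = 1.8/cos12.6° = 1.844 m; N'_2 = 94·cos12.6° − 8·1.844 = 77.0; c'Δl = 12.36; W sinα = 20.5
Slice 3: Δl = 2.4/cos29.9° = 2.768 m; N'_3 = 182·cos29.9° − 26·2.768 = 85.8; c'Δl = 18.55; W sinα = 90.7
Slice 4: Δl = 2.0/cos52.5° = 3.285 m; N'_4 = 72·cos52.5° − 5·3.285 = 27.4; c'Δl = 22.01; W sinα = 57.1
Σc'Δl = 62.3 kN/m; ΣN' = 204.4 kN/m; ΣW sinα = 168.5 kN/m
Resisting = 62.3 + 204.4·tan27.4° = 62.3 + 105.9 = 168.2 kN/m
FS = 168.2 / 168.5 = 0.999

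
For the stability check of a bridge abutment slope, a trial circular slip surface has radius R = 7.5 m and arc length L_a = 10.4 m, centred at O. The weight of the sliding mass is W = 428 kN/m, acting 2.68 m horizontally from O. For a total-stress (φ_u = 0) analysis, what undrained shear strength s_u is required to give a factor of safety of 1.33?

FS = s_u·L_a·R / (W·d), so s_u = FS·W·d / (L_a·R).
s_u = 1.33·428·2.68 / (10.40·7.5) = 1525.6 / 78.00 = 19.56 kPa

s_u = 19.6 kPa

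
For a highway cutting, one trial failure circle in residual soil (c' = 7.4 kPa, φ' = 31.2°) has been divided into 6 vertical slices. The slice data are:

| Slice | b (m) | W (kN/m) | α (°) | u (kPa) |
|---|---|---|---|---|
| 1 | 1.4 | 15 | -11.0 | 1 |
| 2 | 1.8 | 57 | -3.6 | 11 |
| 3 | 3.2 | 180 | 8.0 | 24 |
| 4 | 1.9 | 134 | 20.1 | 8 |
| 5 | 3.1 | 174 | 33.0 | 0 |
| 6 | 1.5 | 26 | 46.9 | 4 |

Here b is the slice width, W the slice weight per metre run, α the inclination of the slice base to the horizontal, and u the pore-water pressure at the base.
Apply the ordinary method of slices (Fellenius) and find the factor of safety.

Ordinary method of slices: FS = Σ[c'·Δl_i + (W_i cosα_i − u_i·Δl_i)·tanφ'] / Σ W_i sinα_i, with Δl_i = b_i / cosα_i.
Slice 1: Δl = 1.4/cos(-11.0°) = 1.426 m; N'_1 = 15·cos(-11.0°) − 1·1.426 = 13.3; c'Δl = 10.55; W sinα = -2.9
Slice 2: Δl = 1.8/cos(-3.6°) = 1.804 m; N'_2 = 57·cos(-3.6°) − 11·1.804 = 37.0; c'Δl = 13.35; W sinα = -3.6
Slice 3: Δl = 3.2/cos8.0° = 3.231 m; N'_3 = 180·cos8.0° − 24·3.231 = 100.7; c'Δl = 23.91; W sinα = 25.1
Slice 4: Δl = 1.9/cos20.1° = 2.023 m; N'_4 = 134·cos20.1° − 8·2.023 = 109.7; c'Δl = 14.97; W sinα = 46.1
Slice 5: Δl = 3.1/cos33.0° = 3.696 m; N'_5 = 174·cos33.0° − 0·3.696 = 145.9; c'Δl = 27.35; W sinα = 94.8
Slice 6: Δl = 1.5/cos46.9° = 2.195 m; N'_6 = 26·cos46.9° − 4·2.195 = 9.0; c'Δl = 16.25; W sinα = 19.0
Σc'Δl = 106.4 kN/m; ΣN' = 415.6 kN/m; ΣW sinα = 178.4 kN/m
Resisting = 106.4 + 415.6·tan31.2° = 106.4 + 251.7 = 358.1 kN/m
FS = 358.1 / 178.4 = 2.007

FS = 2.01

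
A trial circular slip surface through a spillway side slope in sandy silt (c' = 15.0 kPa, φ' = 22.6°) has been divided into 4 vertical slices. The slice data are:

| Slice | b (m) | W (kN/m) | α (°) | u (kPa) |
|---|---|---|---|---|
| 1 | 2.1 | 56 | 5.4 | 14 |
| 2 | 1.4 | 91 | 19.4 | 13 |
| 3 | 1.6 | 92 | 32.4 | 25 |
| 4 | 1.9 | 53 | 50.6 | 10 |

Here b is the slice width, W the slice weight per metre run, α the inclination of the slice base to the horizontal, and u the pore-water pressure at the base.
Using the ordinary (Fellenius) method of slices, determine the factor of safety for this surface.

FS = 1.43

Ordinary method of slices: FS = Σ[c'·Δl_i + (W_i cosα_i − u_i·Δl_i)·tanφ'] / Σ W_i sinα_i, with Δl_i = b_i / cosα_i.
Slice 1: Δl = 2.1/cos5.4° = 2.109 m; N'_1 = 56·cos5.4° − 14·2.109 = 26.2; c'Δl = 31.64; W sinα = 5.3
Slice 2: Δl = 1.4/cos19.4° = 1.484 m; N'_2 = 91·cos19.4° − 13·1.484 = 66.5; c'Δl = 22.26; W sinα = 30.2
Slice 3: Δl = 1.6/cos32.4° = 1.895 m; N'_3 = 92·cos32.4° − 25·1.895 = 30.3; c'Δl = 28.42; W sinα = 49.3
Slice 4: Δl = 1.9/cos50.6° = 2.993 m; N'_4 = 53·cos50.6° − 10·2.993 = 3.7; c'Δl = 44.90; W sinα = 41.0
Σc'Δl = 127.2 kN/m; ΣN' = 126.8 kN/m; ΣW sinα = 125.7 kN/m
Resisting = 127.2 + 126.8·tan22.6° = 127.2 + 52.8 = 180.0 kN/m
FS = 180.0 / 125.7 = 1.431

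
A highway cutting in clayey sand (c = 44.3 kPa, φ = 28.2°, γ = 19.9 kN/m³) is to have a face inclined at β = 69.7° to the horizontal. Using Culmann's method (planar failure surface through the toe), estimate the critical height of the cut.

Culmann's analysis gives the critical failure plane at α_cr = (β + φ)/2 = (69.7 + 28.2)/2 = 49.0°, and the critical height
H_c = (4c/γ) · sinβ cosφ / [1 − cos(β − φ)]
    = (4·44.3/19.9) · sin69.7°·cos28.2° / [1 − cos(41.5°)]
    = 8.905 · 0.9379·0.8813 / [1 − 0.7490]
    = 8.905 · 0.8266 / 0.2510
    = 29.32 m

H_c = 29.32 m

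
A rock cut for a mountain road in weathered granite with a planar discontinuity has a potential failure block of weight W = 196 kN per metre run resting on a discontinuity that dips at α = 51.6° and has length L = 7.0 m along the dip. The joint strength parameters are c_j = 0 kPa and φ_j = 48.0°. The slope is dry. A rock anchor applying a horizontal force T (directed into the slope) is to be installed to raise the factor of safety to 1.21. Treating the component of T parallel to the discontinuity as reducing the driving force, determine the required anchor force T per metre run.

T = 31 kN/m

Resolving forces along and normal to the sliding plane, with the horizontal anchor force T adding T·sinα to the effective normal force and T·cosα acting up the plane against the driving force:
FS = [c_jL + (W cosα + T sinα) tanφ_j] / [W sinα − T cosα]
Without the anchor: N' = 121.7 kN/m, driving T_d = 153.6 kN/m, resisting R = 0·7.0 + 121.7·tan48.0° = 135.2 kN/m, FS = 0.88.
Setting FS = 1.21 and solving for T:
1.21·(153.6 − T cos51.6°) = 135.2 + T sin51.6°·tan48.0°
T·(sin51.6°·tan48.0° + 1.21·cos51.6°) = 1.21·153.6 − 135.2
T·(0.7837·1.1106 + 1.21·0.6211) = 185.9 − 135.2 = 50.6
T·1.6220 = 50.6
T = 31.2 kN/m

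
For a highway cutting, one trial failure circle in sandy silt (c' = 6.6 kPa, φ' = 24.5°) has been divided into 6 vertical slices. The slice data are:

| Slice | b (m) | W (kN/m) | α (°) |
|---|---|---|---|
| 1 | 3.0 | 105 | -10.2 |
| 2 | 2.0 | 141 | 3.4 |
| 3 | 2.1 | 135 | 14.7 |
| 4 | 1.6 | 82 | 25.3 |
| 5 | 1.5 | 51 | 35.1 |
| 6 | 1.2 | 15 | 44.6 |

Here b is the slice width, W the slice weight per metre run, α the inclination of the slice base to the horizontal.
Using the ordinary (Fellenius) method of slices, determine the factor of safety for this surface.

Ordinary method of slices: FS = Σ[c'·Δl_i + (W_i cosα_i)·tanφ'] / Σ W_i sinα_i, with Δl_i = b_i / cosα_i.
Slice 1: Δl = 3.0/cos(-10.2°) = 3.048 m; N'_1 = 105·cos(-10.2°) = 103.3; c'Δl = 20.12; W sinα = -18.6
Slice 2: Δl = 2.0/cos3.4° = 2.004 m; N'_2 = 141·cos3.4° = 140.8; c'Δl = 13.22; W sinα = 8.4
Slice 3: Δl = 2.1/cos14.7° = 2.171 m; N'_3 = 135·cos14.7° = 130.6; c'Δl = 14.33; W sinα = 34.3
Slice 4: Δl = 1.6/cos25.3° = 1.770 m; N'_4 = 82·cos25.3° = 74.1; c'Δl = 11.68; W sinα = 35.0
Slice 5: Δl = 1.5/cos35.1° = 1.833 m; N'_5 = 51·cos35.1° = 41.7; c'Δl = 12.10; W sinα = 29.3
Slice 6: Δl = 1.2/cos44.6° = 1.685 m; N'_6 = 15·cos44.6° = 10.7; c'Δl = 11.12; W sinα = 10.5
Σc'Δl = 82.6 kN/m; ΣN' = 501.2 kN/m; ΣW sinα = 98.9 kN/m
Resisting = 82.6 + 501.2·tan24.5° = 82.6 + 228.4 = 311.0 kN/m
FS = 311.0 / 98.9 = 3.144

FS = 3.14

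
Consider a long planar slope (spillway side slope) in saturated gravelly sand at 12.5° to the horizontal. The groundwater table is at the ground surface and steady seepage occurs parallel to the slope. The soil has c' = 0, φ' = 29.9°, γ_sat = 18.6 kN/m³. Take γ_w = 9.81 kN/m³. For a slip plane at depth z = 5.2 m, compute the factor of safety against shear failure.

FS = 1.23

With seepage parallel to the slope and the water table at the surface, the effective normal stress on the slip plane uses the buoyant unit weight γ' = γ_sat − γ_w while the driving shear stress uses γ_sat:
FS = [c' + γ' z cos²β tanφ'] / [γ_sat z sinβ cosβ]
(For c' = 0 this reduces to FS = (γ'/γ_sat)·tanφ'/tanβ.)
γ' = 18.6 − 9.81 = 8.79 kN/m³
Numerator = 0.0 + 8.79·5.2·cos²12.5°·tan29.9° = 0.0 + 8.79·5.2·0.9532·0.5750 = 25.052 kPa
Denominator = 18.6·5.2·sin12.5°·cos12.5° = 18.6·5.2·0.2164·0.9763 = 20.438 kPa
FS = 25.052 / 20.438 = 1.226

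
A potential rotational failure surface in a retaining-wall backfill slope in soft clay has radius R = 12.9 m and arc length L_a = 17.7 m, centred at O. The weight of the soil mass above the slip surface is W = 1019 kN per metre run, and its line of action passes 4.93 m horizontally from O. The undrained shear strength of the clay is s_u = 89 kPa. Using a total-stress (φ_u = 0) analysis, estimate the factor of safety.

FS = 4.05

Taking moments about the centre O, the resisting moment is provided by the undrained shear strength acting along the arc:
M_R = s_u·L_a·R = 89·17.70·12.9 = 20321.4 kN·m/m
M_D = W·d = 1019·4.93 = 5023.7 kN·m/m
FS = M_R / M_D = 20321.4 / 5023.7 = 4.045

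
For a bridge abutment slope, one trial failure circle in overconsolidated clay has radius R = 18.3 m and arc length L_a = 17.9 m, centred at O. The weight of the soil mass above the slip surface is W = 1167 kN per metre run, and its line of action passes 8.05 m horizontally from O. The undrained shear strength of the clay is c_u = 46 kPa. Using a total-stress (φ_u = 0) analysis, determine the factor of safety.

FS = 1.60

Taking moments about the centre O, the resisting moment is provided by the undrained shear strength acting along the arc:
M_R = c_u·L_a·R = 46·17.90·18.3 = 15068.2 kN·m/m
M_D = W·d = 1167·8.05 = 9394.4 kN·m/m
FS = M_R / M_D = 15068.2 / 9394.4 = 1.604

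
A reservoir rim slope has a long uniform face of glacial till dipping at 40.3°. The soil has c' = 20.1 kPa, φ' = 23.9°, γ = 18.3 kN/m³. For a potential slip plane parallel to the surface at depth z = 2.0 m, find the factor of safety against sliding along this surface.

For an infinite slope with a slip plane parallel to the surface (no pore pressure): FS = [c' + γz cos²β tanφ'] / [γz sinβ cosβ].
γz = 18.3·2.0 = 36.60 kN/m²
Numerator = 20.1 + 36.60·cos²40.3°·tan23.9° = 20.1 + 36.60·0.5817·0.4431 = 29.534 kPa
Denominator = 36.60·sin40.3°·cos40.3° = 36.60·0.6468·0.7627 = 18.054 kPa
FS = 29.534 / 18.054 = 1.636

FS = 1.64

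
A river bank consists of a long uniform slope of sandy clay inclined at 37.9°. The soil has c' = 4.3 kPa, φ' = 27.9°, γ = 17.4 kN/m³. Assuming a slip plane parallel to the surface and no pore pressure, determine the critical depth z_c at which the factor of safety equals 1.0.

z_c = 1.59 m

Setting FS = 1.00 in FS = [c' + γz cos²β tanφ'] / [γz sinβ cosβ] and solving for z:
z = c' / [γ cosβ (FS·sinβ − cosβ·tanφ')]
  = 4.3 / [17.4·cos37.9°·(1.00·sin37.9° − cos37.9°·tan27.9°)]
  = 4.3 / [17.4·0.7891·(1.00·0.6143 − 0.7891·0.5295)]
  = 4.3 / 2.6978 = 1.594 m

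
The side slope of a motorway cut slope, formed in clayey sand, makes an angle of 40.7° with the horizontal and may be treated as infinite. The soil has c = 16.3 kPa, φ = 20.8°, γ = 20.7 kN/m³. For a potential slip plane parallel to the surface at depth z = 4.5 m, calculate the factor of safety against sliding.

FS = 0.80

For an infinite slope with a slip plane parallel to the surface (no pore pressure): FS = [c + γz cos²β tanφ] / [γz sinβ cosβ].
γz = 20.7·4.5 = 93.15 kN/m²
Numerator = 16.3 + 93.15·cos²40.7°·tan20.8° = 16.3 + 93.15·0.5748·0.3799 = 36.638 kPa
Denominator = 93.15·sin40.7°·cos40.7° = 93.15·0.6521·0.7581 = 46.051 kPa
FS = 36.638 / 46.051 = 0.796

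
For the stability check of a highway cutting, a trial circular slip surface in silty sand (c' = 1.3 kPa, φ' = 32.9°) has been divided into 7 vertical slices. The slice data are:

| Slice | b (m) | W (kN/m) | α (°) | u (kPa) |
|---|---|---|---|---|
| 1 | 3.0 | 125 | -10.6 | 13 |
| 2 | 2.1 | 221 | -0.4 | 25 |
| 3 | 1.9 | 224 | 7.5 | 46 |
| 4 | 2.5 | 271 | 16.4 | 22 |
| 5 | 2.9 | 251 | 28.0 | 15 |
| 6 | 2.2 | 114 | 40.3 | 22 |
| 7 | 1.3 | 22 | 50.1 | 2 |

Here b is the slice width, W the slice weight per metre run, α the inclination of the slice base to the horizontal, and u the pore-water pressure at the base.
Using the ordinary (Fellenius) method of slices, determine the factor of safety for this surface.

Ordinary method of slices: FS = Σ[c'·Δl_i + (W_i cosα_i − u_i·Δl_i)·tanφ'] / Σ W_i sinα_i, with Δl_i = b_i / cosα_i.
Slice 1: Δl = 3.0/cos(-10.6°) = 3.052 m; N'_1 = 125·cos(-10.6°) − 13·3.052 = 83.2; c'Δl = 3.97; W sinα = -23.0
Slice 2: Δl = 2.1/cos(-0.4°) = 2.100 m; N'_2 = 221·cos(-0.4°) − 25·2.100 = 168.5; c'Δl = 2.73; W sinα = -1.5
Slice 3: Δl = 1.9/cos7.5° = 1.916 m; N'_3 = 224·cos7.5° − 46·1.916 = 133.9; c'Δl = 2.49; W sinα = 29.2
Slice 4: Δl = 2.5/cos16.4° = 2.606 m; N'_4 = 271·cos16.4° − 22·2.606 = 202.6; c'Δl = 3.39; W sinα = 76.5
Slice 5: Δl = 2.9/cos28.0° = 3.284 m; N'_5 = 251·cos28.0° − 15·3.284 = 172.4; c'Δl = 4.27; W sinα = 117.8
Slice 6: Δl = 2.2/cos40.3° = 2.885 m; N'_6 = 114·cos40.3° − 22·2.885 = 23.5; c'Δl = 3.75; W sinα = 73.7
Slice 7: Δl = 1.3/cos50.1° = 2.027 m; N'_7 = 22·cos50.1° − 2·2.027 = 10.1; c'Δl = 2.63; W sinα = 16.9
Σc'Δl = 23.2 kN/m; ΣN' = 794.1 kN/m; ΣW sinα = 289.7 kN/m
Resisting = 23.2 + 794.1·tan32.9° = 23.2 + 513.8 = 537.0 kN/m
FS = 537.0 / 289.7 = 1.854

FS = 1.85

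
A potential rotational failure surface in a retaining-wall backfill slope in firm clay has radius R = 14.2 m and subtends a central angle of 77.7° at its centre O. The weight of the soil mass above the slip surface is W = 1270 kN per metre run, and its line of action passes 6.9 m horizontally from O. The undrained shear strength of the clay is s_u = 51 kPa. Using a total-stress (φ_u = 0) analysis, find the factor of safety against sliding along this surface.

Taking moments about the centre O, the resisting moment is provided by the undrained shear strength acting along the arc:
Arc length L_a = R·θ = 14.2·(77.7°·π/180) = 14.2·1.3561 = 19.26 m
M_R = s_u·L_a·R = 51·19.26·14.2 = 13945.9 kN·m/m
M_D = W·d = 1270·6.9 = 8763.0 kN·m/m
FS = M_R / M_D = 13945.9 / 8763.0 = 1.591

FS = 1.59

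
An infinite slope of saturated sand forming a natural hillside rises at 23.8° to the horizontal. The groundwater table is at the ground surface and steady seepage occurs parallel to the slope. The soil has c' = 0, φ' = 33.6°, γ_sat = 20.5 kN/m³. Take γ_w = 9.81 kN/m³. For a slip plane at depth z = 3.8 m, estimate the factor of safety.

With seepage parallel to the slope and the water table at the surface, the effective normal stress on the slip plane uses the buoyant unit weight γ' = γ_sat − γ_w while the driving shear stress uses γ_sat:
FS = [c' + γ' z cos²β tanφ'] / [γ_sat z sinβ cosβ]
(For c' = 0 this reduces to FS = (γ'/γ_sat)·tanφ'/tanβ.)
γ' = 20.5 − 9.81 = 10.69 kN/m³
Numerator = 0.0 + 10.69·3.8·cos²23.8°·tan33.6° = 0.0 + 10.69·3.8·0.8372·0.6644 = 22.594 kPa
Denominator = 20.5·3.8·sin23.8°·cos23.8° = 20.5·3.8·0.4035·0.9150 = 28.763 kPa
FS = 22.594 / 28.763 = 0.786

FS = 0.79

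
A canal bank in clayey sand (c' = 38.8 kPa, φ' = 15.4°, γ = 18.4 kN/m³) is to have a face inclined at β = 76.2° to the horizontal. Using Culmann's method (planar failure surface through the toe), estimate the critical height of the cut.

H_c = 15.42 m

Culmann's analysis gives the critical failure plane at α_cr = (β + φ')/2 = (76.2 + 15.4)/2 = 45.8°, and the critical height
H_c = (4c'/γ) · sinβ cosφ' / [1 − cos(β − φ')]
    = (4·38.8/18.4) · sin76.2°·cos15.4° / [1 − cos(60.8°)]
    = 8.435 · 0.9711·0.9641 / [1 − 0.4879]
    = 8.435 · 0.9363 / 0.5121
    = 15.42 m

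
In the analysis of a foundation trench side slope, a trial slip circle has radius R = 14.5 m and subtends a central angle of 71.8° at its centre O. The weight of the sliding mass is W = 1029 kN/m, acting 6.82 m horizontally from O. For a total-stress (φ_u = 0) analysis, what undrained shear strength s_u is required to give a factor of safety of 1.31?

s_u = 34.9 kPa

FS = s_u·L_a·R / (W·d), so s_u = FS·W·d / (L_a·R).
Arc length L_a = R·θ = 14.5·(71.8°·π/180) = 14.5·1.2531 = 18.17 m
s_u = 1.31·1029·6.82 / (18.17·14.5) = 9193.3 / 263.47 = 34.89 kPa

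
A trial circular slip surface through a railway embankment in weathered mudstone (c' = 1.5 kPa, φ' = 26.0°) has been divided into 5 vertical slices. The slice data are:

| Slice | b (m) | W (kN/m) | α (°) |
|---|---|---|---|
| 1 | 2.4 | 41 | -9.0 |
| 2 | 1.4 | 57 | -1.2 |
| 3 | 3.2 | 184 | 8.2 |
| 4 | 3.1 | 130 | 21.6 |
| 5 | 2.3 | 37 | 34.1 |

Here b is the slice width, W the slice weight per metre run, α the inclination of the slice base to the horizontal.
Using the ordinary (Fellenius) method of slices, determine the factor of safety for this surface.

Ordinary method of slices: FS = Σ[c'·Δl_i + (W_i cosα_i)·tanφ'] / Σ W_i sinα_i, with Δl_i = b_i / cosα_i.
Slice 1: Δl = 2.4/cos(-9.0°) = 2.430 m; N'_1 = 41·cos(-9.0°) = 40.5; c'Δl = 3.64; W sinα = -6.4
Slice 2: Δl = 1.4/cos(-1.2°) = 1.400 m; N'_2 = 57·cos(-1.2°) = 57.0; c'Δl = 2.10; W sinα = -1.2
Slice 3: Δl = 3.2/cos8.2° = 3.233 m; N'_3 = 184·cos8.2° = 182.1; c'Δl = 4.85; W sinα = 26.2
Slice 4: Δl = 3.1/cos21.6° = 3.334 m; N'_4 = 130·cos21.6° = 120.9; c'Δl = 5.00; W sinα = 47.9
Slice 5: Δl = 2.3/cos34.1° = 2.778 m; N'_5 = 37·cos34.1° = 30.6; c'Δl = 4.17; W sinα = 20.7
Σc'Δl = 19.8 kN/m; ΣN' = 431.1 kN/m; ΣW sinα = 87.2 kN/m
Resisting = 19.8 + 431.1·tan26.0° = 19.8 + 210.3 = 230.0 kN/m
FS = 230.0 / 87.2 = 2.637

FS = 2.64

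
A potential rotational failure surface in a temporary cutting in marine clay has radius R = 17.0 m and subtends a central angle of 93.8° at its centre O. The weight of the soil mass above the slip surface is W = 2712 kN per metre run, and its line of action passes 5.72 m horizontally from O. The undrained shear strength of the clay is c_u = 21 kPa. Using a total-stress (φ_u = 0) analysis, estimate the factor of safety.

Taking moments about the centre O, the resisting moment is provided by the undrained shear strength acting along the arc:
Arc length L_a = R·θ = 17.0·(93.8°·π/180) = 17.0·1.6371 = 27.83 m
M_R = c_u·L_a·R = 21·27.83·17.0 = 9935.7 kN·m/m
M_D = W·d = 2712·5.72 = 15512.6 kN·m/m
FS = M_R / M_D = 9935.7 / 15512.6 = 0.640

FS = 0.64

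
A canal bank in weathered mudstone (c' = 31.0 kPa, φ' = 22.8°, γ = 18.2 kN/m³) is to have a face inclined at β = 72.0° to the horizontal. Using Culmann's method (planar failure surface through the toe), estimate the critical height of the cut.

H_c = 17.24 m

Culmann's analysis gives the critical failure plane at α_cr = (β + φ')/2 = (72.0 + 22.8)/2 = 47.4°, and the critical height
H_c = (4c'/γ) · sinβ cosφ' / [1 − cos(β − φ')]
    = (4·31.0/18.2) · sin72.0°·cos22.8° / [1 − cos(49.2°)]
    = 6.813 · 0.9511·0.9219 / [1 − 0.6534]
    = 6.813 · 0.8767 / 0.3466
    = 17.24 m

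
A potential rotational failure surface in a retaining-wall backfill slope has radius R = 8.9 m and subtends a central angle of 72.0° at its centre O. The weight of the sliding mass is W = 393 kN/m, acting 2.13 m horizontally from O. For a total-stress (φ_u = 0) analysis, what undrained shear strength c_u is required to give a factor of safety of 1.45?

c_u = 12.2 kPa

FS = c_u·L_a·R / (W·d), so c_u = FS·W·d / (L_a·R).
Arc length L_a = R·θ = 8.9·(72.0°·π/180) = 8.9·1.2566 = 11.18 m
c_u = 1.45·393·2.13 / (11.18·8.9) = 1213.8 / 99.54 = 12.19 kPa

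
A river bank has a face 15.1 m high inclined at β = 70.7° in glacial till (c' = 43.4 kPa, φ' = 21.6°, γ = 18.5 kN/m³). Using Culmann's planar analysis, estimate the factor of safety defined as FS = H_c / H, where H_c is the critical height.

H_c = (4c'/γ) · sinβ cosφ' / [1 − cos(β − φ')]
    = (4·43.4/18.5) · sin70.7°·cos21.6° / [1 − cos49.1°]
    = 9.384 · 0.8775 / 0.3453 = 23.85 m
FS = H_c / H = 23.85 / 15.1 = 1.579

FS = 1.58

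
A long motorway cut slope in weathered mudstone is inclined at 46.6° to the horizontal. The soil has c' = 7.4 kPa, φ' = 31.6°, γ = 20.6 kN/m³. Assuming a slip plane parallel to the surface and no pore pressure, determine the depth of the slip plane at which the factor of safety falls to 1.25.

z = 1.08 m

Setting FS = 1.25 in FS = [c' + γz cos²β tanφ'] / [γz sinβ cosβ] and solving for z:
z = c' / [γ cosβ (FS·sinβ − cosβ·tanφ')]
  = 7.4 / [20.6·cos46.6°·(1.25·sin46.6° − cos46.6°·tan31.6°)]
  = 7.4 / [20.6·0.6871·(1.25·0.7266 − 0.6871·0.6152)]
  = 7.4 / 6.8720 = 1.077 m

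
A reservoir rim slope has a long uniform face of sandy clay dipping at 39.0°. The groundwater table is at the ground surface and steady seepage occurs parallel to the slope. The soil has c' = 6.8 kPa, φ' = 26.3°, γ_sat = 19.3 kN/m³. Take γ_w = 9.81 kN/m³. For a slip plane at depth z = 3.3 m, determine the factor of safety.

FS = 0.52

With seepage parallel to the slope and the water table at the surface, the effective normal stress on the slip plane uses the buoyant unit weight γ' = γ_sat − γ_w while the driving shear stress uses γ_sat:
FS = [c' + γ' z cos²β tanφ'] / [γ_sat z sinβ cosβ]
γ' = 19.3 − 9.81 = 9.49 kN/m³
Numerator = 6.8 + 9.49·3.3·cos²39.0°·tan26.3° = 6.8 + 9.49·3.3·0.6040·0.4942 = 16.148 kPa
Denominator = 19.3·3.3·sin39.0°·cos39.0° = 19.3·3.3·0.6293·0.7771 = 31.149 kPa
FS = 16.148 / 31.149 = 0.518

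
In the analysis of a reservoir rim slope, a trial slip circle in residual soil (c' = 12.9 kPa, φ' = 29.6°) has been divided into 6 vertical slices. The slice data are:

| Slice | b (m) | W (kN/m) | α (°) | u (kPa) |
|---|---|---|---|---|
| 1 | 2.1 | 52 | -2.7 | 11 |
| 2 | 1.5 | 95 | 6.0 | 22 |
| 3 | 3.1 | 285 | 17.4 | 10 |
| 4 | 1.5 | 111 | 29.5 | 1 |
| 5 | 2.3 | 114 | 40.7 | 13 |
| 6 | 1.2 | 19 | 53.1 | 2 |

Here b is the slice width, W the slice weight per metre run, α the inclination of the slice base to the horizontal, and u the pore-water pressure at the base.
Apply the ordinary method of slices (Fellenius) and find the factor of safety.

FS = 1.89

Ordinary method of slices: FS = Σ[c'·Δl_i + (W_i cosα_i − u_i·Δl_i)·tanφ'] / Σ W_i sinα_i, with Δl_i = b_i / cosα_i.
Slice 1: Δl = 2.1/cos(-2.7°) = 2.102 m; N'_1 = 52·cos(-2.7°) − 11·2.102 = 28.8; c'Δl = 27.12; W sinα = -2.4
Slice 2: Δl = 1.5/cos6.0° = 1.508 m; N'_2 = 95·cos6.0° − 22·1.508 = 61.3; c'Δl = 19.46; W sinα = 9.9
Slice 3: Δl = 3.1/cos17.4° = 3.249 m; N'_3 = 285·cos17.4° − 10·3.249 = 239.5; c'Δl = 41.91; W sinα = 85.2
Slice 4: Δl = 1.5/cos29.5° = 1.723 m; N'_4 = 111·cos29.5° − 1·1.723 = 94.9; c'Δl = 22.23; W sinα = 54.7
Slice 5: Δl = 2.3/cos40.7° = 3.034 m; N'_5 = 114·cos40.7° − 13·3.034 = 47.0; c'Δl = 39.14; W sinα = 74.3
Slice 6: Δl = 1.2/cos53.1° = 1.999 m; N'_6 = 19·cos53.1° − 2·1.999 = 7.4; c'Δl = 25.78; W sinα = 15.2
Σc'Δl = 175.6 kN/m; ΣN' = 478.9 kN/m; ΣW sinα = 236.9 kN/m
Resisting = 175.6 + 478.9·tan29.6° = 175.6 + 272.0 = 447.7 kN/m
FS = 447.7 / 236.9 = 1.890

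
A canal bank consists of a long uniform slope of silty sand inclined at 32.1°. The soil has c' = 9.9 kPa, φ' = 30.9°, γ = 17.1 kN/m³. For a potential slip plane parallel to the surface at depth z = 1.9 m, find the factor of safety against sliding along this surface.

FS = 1.63

For an infinite slope with a slip plane parallel to the surface (no pore pressure): FS = [c' + γz cos²β tanφ'] / [γz sinβ cosβ].
γz = 17.1·1.9 = 32.49 kN/m²
Numerator = 9.9 + 32.49·cos²32.1°·tan30.9° = 9.9 + 32.49·0.7176·0.5985 = 23.854 kPa
Denominator = 32.49·sin32.1°·cos32.1° = 32.49·0.5314·0.8471 = 14.626 kPa
FS = 23.854 / 14.626 = 1.631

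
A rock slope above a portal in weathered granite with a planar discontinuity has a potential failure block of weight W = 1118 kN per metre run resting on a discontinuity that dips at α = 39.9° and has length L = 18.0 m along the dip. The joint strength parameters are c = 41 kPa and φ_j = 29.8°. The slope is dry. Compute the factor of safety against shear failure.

Resolving the block weight along and normal to the plane and applying the Mohr–Coulomb strength on the joint:
N' = W cosα = 1118·cos39.9° = 857.7 kN/m
Driving force T = W sinα = 1118·sin39.9° = 717.1 kN/m
Resisting force R = c·L + N'·tanφ_j = 41·18.0 + 857.7·tan29.8° = 738.0 + 491.2 = 1229.2 kN/m
FS = R / T = 1229.2 / 717.1 = 1.714

FS = 1.71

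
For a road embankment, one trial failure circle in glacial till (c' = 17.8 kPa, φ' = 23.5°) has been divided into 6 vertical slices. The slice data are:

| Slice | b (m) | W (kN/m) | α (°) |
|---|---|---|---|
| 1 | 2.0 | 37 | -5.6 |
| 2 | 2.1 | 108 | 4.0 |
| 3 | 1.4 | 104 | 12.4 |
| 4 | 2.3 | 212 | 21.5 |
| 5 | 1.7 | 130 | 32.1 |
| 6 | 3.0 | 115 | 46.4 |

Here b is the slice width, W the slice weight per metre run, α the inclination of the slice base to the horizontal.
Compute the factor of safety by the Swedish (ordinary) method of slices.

Ordinary method of slices: FS = Σ[c'·Δl_i + (W_i cosα_i)·tanφ'] / Σ W_i sinα_i, with Δl_i = b_i / cosα_i.
Slice 1: Δl = 2.0/cos(-5.6°) = 2.010 m; N'_1 = 37·cos(-5.6°) = 36.8; c'Δl = 35.77; W sinα = -3.6
Slice 2: Δl = 2.1/cos4.0° = 2.105 m; N'_2 = 108·cos4.0° = 107.7; c'Δl = 37.47; W sinα = 7.5
Slice 3: Δl = 1.4/cos12.4° = 1.433 m; N'_3 = 104·cos12.4° = 101.6; c'Δl = 25.52; W sinα = 22.3
Slice 4: Δl = 2.3/cos21.5° = 2.472 m; N'_4 = 212·cos21.5° = 197.2; c'Δl = 44.00; W sinα = 77.7
Slice 5: Δl = 1.7/cos32.1° = 2.007 m; N'_5 = 130·cos32.1° = 110.1; c'Δl = 35.72; W sinα = 69.1
Slice 6: Δl = 3.0/cos46.4° = 4.350 m; N'_6 = 115·cos46.4° = 79.3; c'Δl = 77.43; W sinα = 83.3
Σc'Δl = 255.9 kN/m; ΣN' = 632.8 kN/m; ΣW sinα = 256.3 kN/m
Resisting = 255.9 + 632.8·tan23.5° = 255.9 + 275.2 = 531.1 kN/m
FS = 531.1 / 256.3 = 2.072

FS = 2.07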